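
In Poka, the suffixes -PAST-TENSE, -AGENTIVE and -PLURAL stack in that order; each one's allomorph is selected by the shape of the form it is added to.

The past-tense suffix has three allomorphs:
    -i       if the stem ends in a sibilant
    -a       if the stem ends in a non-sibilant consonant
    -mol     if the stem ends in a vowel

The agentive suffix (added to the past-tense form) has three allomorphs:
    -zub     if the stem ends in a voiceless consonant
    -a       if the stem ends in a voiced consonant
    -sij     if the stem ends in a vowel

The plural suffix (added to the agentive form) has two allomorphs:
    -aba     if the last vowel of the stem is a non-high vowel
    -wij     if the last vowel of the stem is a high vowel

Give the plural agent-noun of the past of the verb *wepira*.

The final sound of *wepira* is /a/, which is a vowel, so the past-tense suffix is -mol, giving *wepiramol*.
The final sound of the past-tense form *wepiramol* is /l/, which is a voiced consonant, so the agentive suffix is -a, giving *wepiramola*.
The agentive form *wepiramola*: last vowel = /a/, a non-high vowel → -aba → *wepiramolaaba*.

wepiramolaaba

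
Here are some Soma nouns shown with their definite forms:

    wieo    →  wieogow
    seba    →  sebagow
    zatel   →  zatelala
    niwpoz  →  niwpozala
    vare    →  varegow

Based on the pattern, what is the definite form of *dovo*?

The suffix is conditioned by the final sound: -ala when the stem ends in a consonant (*zatel*, *niwpoz*); -gow when the stem ends in a vowel (*wieo*, *seba*, *vare*).
The final sound of *dovo* is /o/, which is a vowel, so the suffix is -gow, giving *dovogow*.

dovogow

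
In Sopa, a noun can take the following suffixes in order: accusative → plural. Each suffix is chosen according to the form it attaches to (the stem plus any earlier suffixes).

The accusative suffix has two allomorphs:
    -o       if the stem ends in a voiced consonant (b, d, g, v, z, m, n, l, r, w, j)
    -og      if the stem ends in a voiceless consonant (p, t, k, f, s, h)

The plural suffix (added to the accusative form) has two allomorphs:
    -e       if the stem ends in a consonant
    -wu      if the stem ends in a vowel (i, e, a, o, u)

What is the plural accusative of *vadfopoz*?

vadfopozowu

Since the final consonant of *vadfopoz* is /z/ (voiced), it takes -o, giving *vadfopozo*.
The accusative form *vadfopozo* — final sound /o/ (a vowel) → -wu → *vadfopozowu*.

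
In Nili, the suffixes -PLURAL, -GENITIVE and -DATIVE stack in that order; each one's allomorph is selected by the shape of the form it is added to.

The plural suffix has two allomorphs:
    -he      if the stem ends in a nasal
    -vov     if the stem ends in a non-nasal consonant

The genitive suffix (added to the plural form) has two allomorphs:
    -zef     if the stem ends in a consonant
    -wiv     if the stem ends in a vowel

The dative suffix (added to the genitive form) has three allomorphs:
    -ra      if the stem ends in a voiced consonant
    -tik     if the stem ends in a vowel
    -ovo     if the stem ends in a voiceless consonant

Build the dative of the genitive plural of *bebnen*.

bebnenhewivra

*bebnen* — final consonant /n/ (a nasal) → -he → *bebnenhe*.
The plural form *bebnenhe* — final sound /e/ (a vowel) → -wiv → *bebnenhewiv*.
The genitive form *bebnenhewiv* — final sound /v/ (a voiced consonant) → -ra → *bebnenhewivra*.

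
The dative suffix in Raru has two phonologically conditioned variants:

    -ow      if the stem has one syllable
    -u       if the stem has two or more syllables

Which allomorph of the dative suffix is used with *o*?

-ow

*o* (one syllable) → -ow.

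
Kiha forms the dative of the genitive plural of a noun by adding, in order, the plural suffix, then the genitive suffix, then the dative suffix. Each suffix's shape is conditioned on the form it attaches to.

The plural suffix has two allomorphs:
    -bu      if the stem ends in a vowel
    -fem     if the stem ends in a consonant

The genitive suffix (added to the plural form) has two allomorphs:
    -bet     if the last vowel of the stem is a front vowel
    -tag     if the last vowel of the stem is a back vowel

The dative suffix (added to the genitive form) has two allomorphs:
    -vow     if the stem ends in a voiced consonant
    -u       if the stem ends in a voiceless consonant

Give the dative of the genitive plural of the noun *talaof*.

talaoffembetu

*talaof*: final sound = /f/, a consonant → -fem → *talaoffem*.
The plural form *talaoffem* — last vowel /e/ (a front vowel) → -bet → *talaoffembet*.
The genitive form *talaoffembet* — final consonant /t/ (voiceless) → -u → *talaoffembetu*.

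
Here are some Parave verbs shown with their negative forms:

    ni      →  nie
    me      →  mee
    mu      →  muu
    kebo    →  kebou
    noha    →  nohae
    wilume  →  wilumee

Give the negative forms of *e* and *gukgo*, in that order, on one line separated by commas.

ee, gukgou

The suffix is conditioned by the last vowel: -u when the last vowel of the stem is a rounded vowel (*mu*, *kebo*); -e when the last vowel of the stem is an unrounded vowel (*ni*, *me*, *noha*, *wilume*).
The last vowel of *e* is /e/, which is an unrounded vowel, so the suffix is -e, giving *ee*.
*gukgo* — last vowel /o/ (a rounded vowel) → -u → *gukgou*.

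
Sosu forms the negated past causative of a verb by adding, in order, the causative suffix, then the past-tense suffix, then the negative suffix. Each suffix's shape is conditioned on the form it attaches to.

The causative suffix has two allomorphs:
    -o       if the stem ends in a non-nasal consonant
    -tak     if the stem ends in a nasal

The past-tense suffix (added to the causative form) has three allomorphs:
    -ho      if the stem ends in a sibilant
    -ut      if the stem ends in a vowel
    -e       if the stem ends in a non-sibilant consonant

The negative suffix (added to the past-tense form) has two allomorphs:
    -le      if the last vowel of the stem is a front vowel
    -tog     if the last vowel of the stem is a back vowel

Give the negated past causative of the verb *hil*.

*hil* — final consonant /l/ (non-nasal) → -o → *hilo*.
The causative form *hilo*: final sound = /o/, a vowel → -ut → *hilout*.
The last vowel of the past-tense form *hilout* is /u/, which is a back vowel, so the negative suffix is -tog, giving *hilouttog*.

hilouttog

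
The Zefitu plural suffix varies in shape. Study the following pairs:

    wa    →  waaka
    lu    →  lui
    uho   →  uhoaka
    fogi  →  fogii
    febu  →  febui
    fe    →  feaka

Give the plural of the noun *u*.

ui

The alternation tracks the last vowel of the stem — -i when the last vowel of the stem is a high vowel (*lu*, *fogi*, *febu*); -aka when the last vowel of the stem is a non-high vowel (*wa*, *uho*, *fe*).
The last vowel of *u* is /u/, which is a high vowel, so the suffix is -i, giving *ui*.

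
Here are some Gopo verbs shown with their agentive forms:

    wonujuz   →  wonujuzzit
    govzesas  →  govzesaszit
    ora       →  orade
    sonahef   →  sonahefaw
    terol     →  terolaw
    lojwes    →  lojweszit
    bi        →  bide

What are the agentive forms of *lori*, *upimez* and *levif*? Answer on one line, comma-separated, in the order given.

loride, upimezzit, levifaw

Looking at the final sound of each stem: -zit when the stem ends in a sibilant (*wonujuz*, *govzesas*, *lojwes*); -aw when the stem ends in a non-sibilant consonant (*sonahef*, *terol*); -de when the stem ends in a vowel (*ora*, *bi*).
The final sound of *lori* is /i/, which is a vowel, so the suffix is -de, giving *loride*.
Since the final sound of *upimez* is /z/ (a sibilant), it takes -zit, giving *upimezzit*.
*levif*: final sound = /f/, a non-sibilant consonant → -aw → *levifaw*.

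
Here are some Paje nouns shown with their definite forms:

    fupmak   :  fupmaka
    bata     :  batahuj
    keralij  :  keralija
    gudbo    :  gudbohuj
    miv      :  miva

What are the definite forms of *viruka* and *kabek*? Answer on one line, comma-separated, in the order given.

The alternation tracks the final sound of the stem — -a when the stem ends in a consonant (*fupmak*, *keralij*, *miv*); -huj when the stem ends in a vowel (*bata*, *gudbo*).
*viruka* — final sound /a/ (a vowel) → -huj → *virukahuj*.
Since the final sound of *kabek* is /k/ (a consonant), it takes -a, giving *kabeka*.

virukahuj, kabeka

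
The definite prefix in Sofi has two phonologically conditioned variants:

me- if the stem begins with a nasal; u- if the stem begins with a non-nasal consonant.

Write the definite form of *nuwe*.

Since the first consonant of *nuwe* is /n/ (a nasal), it takes me-, giving *menuwe*.

menuwe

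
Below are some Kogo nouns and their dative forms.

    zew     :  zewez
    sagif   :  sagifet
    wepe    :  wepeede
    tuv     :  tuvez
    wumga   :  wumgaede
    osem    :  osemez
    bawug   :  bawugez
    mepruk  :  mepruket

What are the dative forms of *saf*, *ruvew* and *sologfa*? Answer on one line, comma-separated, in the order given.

safet, ruvewez, sologfaede

The alternation tracks the final sound of the stem — -et when the stem ends in a voiceless consonant (*sagif*, *mepruk*); -ez when the stem ends in a voiced consonant (*zew*, *tuv*, *osem*, *bawug*); -ede when the stem ends in a vowel (*wepe*, *wumga*).
*saf*: final sound = /f/, a voiceless consonant → -et → *safet*.
The final sound of *ruvew* is /w/, which is a voiced consonant, so the suffix is -ez, giving *ruvewez*.
The final sound of *sologfa* is /a/, which is a vowel, so the suffix is -ede, giving *sologfaede*.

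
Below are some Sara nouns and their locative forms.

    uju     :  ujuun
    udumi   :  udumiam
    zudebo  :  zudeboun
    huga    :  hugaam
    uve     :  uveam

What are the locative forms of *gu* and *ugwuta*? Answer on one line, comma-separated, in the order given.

The alternation tracks the last vowel of the stem — -un when the last vowel of the stem is a rounded vowel (*uju*, *zudebo*); -am when the last vowel of the stem is an unrounded vowel (*udumi*, *huga*, *uve*).
*gu*: last vowel = /u/, a rounded vowel → -un → *guun*.
The last vowel of *ugwuta* is /a/, which is an unrounded vowel, so the suffix is -am, giving *ugwutaam*.

guun, ugwutaam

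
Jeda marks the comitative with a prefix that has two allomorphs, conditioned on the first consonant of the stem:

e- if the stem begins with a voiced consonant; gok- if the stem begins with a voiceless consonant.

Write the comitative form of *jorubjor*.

ejorubjor

*jorubjor* — first consonant /j/ (voiced) → e- → *ejorubjor*.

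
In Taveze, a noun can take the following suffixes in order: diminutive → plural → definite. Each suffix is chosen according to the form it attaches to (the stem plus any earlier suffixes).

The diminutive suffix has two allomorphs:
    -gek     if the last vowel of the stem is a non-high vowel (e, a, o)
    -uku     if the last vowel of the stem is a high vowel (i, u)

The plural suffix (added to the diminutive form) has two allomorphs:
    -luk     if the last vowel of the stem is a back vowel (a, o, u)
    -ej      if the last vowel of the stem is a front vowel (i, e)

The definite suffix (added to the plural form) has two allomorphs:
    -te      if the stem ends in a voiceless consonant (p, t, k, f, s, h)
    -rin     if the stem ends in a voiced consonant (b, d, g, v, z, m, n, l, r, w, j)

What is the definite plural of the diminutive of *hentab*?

*hentab* — last vowel /a/ (a non-high vowel) → -gek → *hentabgek*.
Since the last vowel of the diminutive form *hentabgek* is /e/ (a front vowel), it takes -ej, giving *hentabgekej*.
The plural form *hentabgekej* — final consonant /j/ (voiced) → -rin → *hentabgekejrin*.

hentabgekejrin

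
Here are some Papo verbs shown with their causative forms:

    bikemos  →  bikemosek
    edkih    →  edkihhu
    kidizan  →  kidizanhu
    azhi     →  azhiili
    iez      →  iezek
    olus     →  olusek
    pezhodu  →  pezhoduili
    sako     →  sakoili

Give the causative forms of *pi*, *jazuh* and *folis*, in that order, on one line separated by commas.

piili, jazuhhu, folisek

The alternation tracks the final sound of the stem — -ek when the stem ends in a sibilant (*bikemos*, *iez*, *olus*); -hu when the stem ends in a non-sibilant consonant (*edkih*, *kidizan*); -ili when the stem ends in a vowel (*azhi*, *pezhodu*, *sako*).
*pi* — final sound /i/ (a vowel) → -ili → *piili*.
The final sound of *jazuh* is /h/, which is a non-sibilant consonant, so the suffix is -hu, giving *jazuhhu*.
The final sound of *folis* is /s/, which is a sibilant, so the suffix is -ek, giving *folisek*.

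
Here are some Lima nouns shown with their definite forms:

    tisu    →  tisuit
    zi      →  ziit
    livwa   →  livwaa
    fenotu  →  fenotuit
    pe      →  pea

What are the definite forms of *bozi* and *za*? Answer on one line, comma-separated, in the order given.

boziit, zaa

Looking at the last vowel of each stem: -it when the last vowel of the stem is a high vowel (*tisu*, *zi*, *fenotu*); -a when the last vowel of the stem is a non-high vowel (*livwa*, *pe*).
Since the last vowel of *bozi* is /i/ (a high vowel), it takes -it, giving *boziit*.
*za*: last vowel = /a/, a non-high vowel → -a → *zaa*.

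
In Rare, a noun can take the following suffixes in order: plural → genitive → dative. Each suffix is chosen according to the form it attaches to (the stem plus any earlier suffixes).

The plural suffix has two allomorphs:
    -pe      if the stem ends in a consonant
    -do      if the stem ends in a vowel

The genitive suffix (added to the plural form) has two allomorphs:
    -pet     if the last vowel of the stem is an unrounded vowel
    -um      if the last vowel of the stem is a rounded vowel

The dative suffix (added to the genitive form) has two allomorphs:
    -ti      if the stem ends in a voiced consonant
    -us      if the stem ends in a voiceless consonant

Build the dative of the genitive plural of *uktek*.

The final sound of *uktek* is /k/, which is a consonant, so the plural suffix is -pe, giving *uktekpe*.
The plural form *uktekpe* — last vowel /e/ (an unrounded vowel) → -pet → *uktekpepet*.
The genitive form *uktekpepet*: final consonant = /t/, voiceless → -us → *uktekpepetus*.

uktekpepetus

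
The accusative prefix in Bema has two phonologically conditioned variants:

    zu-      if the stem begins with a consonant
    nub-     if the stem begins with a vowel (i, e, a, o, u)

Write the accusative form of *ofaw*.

nubofaw

*ofaw*: first sound = /o/, a vowel → nub- → *nubofaw*.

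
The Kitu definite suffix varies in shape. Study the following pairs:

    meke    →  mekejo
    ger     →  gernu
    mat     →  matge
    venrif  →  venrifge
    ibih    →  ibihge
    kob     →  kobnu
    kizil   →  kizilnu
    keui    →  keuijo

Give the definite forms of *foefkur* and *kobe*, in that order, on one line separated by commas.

Looking at the final sound of each stem: -ge when the stem ends in a voiceless consonant (*mat*, *venrif*, *ibih*); -nu when the stem ends in a voiced consonant (*ger*, *kob*, *kizil*); -jo when the stem ends in a vowel (*meke*, *keui*).
*foefkur* — final sound /r/ (a voiced consonant) → -nu → *foefkurnu*.
The final sound of *kobe* is /e/, which is a vowel, so the suffix is -jo, giving *kobejo*.

foefkurnu, kobejo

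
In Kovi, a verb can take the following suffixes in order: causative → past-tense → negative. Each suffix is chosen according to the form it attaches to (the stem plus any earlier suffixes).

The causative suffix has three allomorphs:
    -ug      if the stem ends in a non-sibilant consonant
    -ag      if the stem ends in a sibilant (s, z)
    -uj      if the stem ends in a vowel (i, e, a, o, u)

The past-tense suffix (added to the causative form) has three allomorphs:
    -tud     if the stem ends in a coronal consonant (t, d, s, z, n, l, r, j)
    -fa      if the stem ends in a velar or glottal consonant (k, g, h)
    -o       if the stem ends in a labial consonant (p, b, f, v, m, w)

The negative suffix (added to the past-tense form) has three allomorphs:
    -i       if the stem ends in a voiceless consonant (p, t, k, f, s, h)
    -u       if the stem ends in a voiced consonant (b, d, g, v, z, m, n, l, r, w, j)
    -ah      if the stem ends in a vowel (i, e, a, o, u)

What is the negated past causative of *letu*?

letuujtudu

The final sound of *letu* is /u/, which is a vowel, so the causative suffix is -uj, giving *letuuj*.
The final consonant of the causative form *letuuj* is /j/, which is coronal, so the past-tense suffix is -tud, giving *letuujtud*.
The past-tense form *letuujtud* — final sound /d/ (a voiced consonant) → -u → *letuujtudu*.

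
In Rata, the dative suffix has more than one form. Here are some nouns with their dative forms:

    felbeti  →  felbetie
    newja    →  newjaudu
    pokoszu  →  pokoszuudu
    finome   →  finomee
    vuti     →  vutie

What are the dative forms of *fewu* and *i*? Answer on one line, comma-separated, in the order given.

The alternation tracks the last vowel of the stem — -e when the last vowel of the stem is a front vowel (*felbeti*, *finome*, *vuti*); -udu when the last vowel of the stem is a back vowel (*newja*, *pokoszu*).
*fewu*: last vowel = /u/, a back vowel → -udu → *fewuudu*.
Since the last vowel of *i* is /i/ (a front vowel), it takes -e, giving *ie*.

fewuudu, ie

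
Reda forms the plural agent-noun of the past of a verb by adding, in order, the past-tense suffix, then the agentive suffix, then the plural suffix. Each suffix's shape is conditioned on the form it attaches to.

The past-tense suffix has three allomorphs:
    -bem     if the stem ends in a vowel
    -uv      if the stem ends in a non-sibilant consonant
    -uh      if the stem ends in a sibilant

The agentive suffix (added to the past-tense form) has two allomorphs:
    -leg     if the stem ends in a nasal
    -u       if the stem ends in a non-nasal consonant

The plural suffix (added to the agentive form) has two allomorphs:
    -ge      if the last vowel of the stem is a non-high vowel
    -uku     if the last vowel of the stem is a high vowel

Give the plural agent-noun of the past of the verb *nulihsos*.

Since the final sound of *nulihsos* is /s/ (a sibilant), it takes -uh, giving *nulihsosuh*.
The past-tense form *nulihsosuh*: final consonant = /h/, non-nasal → -u → *nulihsosuhu*.
The agentive form *nulihsosuhu* — last vowel /u/ (a high vowel) → -uku → *nulihsosuhuuku*.

nulihsosuhuuku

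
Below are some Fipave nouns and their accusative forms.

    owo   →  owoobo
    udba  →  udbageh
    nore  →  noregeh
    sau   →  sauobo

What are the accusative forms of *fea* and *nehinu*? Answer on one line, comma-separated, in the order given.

Looking at the last vowel of each stem: -obo when the last vowel of the stem is a rounded vowel (*owo*, *sau*); -geh when the last vowel of the stem is an unrounded vowel (*udba*, *nore*).
Since the last vowel of *fea* is /a/ (an unrounded vowel), it takes -geh, giving *feageh*.
The last vowel of *nehinu* is /u/, which is a rounded vowel, so the suffix is -obo, giving *nehinuobo*.

feageh, nehinuobo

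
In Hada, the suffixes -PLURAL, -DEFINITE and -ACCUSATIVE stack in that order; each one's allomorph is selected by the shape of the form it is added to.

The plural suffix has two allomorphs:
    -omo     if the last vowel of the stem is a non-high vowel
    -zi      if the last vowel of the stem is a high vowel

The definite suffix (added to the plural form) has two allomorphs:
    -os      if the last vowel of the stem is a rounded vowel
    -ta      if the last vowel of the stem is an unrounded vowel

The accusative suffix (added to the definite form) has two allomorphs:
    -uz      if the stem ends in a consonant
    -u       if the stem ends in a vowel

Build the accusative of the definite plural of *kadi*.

kadizitau

*kadi* — last vowel /i/ (a high vowel) → -zi → *kadizi*.
Since the last vowel of the plural form *kadizi* is /i/ (an unrounded vowel), it takes -ta, giving *kadizita*.
The definite form *kadizita*: final sound = /a/, a vowel → -u → *kadizitau*.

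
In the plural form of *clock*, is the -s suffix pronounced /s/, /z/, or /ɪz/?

/s/

The stem *clock* ends in a voiceless non-sibilant consonant.
The plural suffix surfaces as /ɪz/ after sibilants, /s/ after other voiceless consonants, and /z/ after other voiced sounds.
So the plural -s on *clock* is pronounced /s/.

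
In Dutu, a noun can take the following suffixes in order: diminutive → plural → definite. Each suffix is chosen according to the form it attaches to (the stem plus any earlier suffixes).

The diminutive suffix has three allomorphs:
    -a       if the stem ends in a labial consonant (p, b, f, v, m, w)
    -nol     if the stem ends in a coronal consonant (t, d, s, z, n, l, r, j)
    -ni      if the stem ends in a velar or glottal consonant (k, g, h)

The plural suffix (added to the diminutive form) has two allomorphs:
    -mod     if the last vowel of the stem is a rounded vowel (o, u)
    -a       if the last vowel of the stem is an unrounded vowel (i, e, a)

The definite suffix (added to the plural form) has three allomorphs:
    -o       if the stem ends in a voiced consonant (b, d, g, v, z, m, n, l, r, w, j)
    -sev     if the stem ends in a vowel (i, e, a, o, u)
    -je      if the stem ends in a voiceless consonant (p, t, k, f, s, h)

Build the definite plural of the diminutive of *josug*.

The final consonant of *josug* is /g/, which is velar/glottal, so the diminutive suffix is -ni, giving *josugni*.
The diminutive form *josugni* — last vowel /i/ (an unrounded vowel) → -a → *josugnia*.
The plural form *josugnia*: final sound = /a/, a vowel → -sev → *josugniasev*.

josugniasev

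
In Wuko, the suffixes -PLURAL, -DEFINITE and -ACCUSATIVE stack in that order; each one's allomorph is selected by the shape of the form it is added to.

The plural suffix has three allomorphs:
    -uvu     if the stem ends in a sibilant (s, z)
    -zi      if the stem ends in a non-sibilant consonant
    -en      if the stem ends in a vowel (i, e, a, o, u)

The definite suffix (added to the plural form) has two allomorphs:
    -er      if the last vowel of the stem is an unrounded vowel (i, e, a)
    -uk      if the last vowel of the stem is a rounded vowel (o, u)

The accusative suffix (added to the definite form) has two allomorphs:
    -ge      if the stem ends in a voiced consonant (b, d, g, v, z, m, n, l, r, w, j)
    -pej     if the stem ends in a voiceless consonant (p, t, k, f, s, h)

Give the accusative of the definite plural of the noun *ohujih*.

ohujihzierge

*ohujih* — final sound /h/ (a non-sibilant consonant) → -zi → *ohujihzi*.
The plural form *ohujihzi* — last vowel /i/ (an unrounded vowel) → -er → *ohujihzier*.
The definite form *ohujihzier*: final consonant = /r/, voiced → -ge → *ohujihzierge*.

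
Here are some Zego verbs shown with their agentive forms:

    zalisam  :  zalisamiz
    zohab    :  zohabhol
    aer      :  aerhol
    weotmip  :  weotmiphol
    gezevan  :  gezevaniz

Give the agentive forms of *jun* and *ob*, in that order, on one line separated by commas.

juniz, obhol

Looking at the final consonant of each stem: -iz when the stem ends in a nasal (*zalisam*, *gezevan*); -hol when the stem ends in a non-nasal consonant (*zohab*, *aer*, *weotmip*).
The final consonant of *jun* is /n/, which is a nasal, so the suffix is -iz, giving *juniz*.
The final consonant of *ob* is /b/, which is non-nasal, so the suffix is -hol, giving *obhol*.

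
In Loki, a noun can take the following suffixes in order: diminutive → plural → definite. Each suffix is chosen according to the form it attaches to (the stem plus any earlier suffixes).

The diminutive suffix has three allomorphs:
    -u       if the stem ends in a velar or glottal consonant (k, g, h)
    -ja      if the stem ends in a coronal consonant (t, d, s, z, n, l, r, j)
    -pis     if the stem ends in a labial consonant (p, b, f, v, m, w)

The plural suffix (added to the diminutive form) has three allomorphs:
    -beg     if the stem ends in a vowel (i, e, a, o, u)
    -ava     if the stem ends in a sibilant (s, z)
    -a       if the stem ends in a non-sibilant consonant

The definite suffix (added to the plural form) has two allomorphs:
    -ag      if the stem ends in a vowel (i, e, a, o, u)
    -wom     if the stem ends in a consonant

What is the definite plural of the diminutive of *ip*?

ippisavaag

Since the final consonant of *ip* is /p/ (labial), it takes -pis, giving *ippis*.
The final sound of the diminutive form *ippis* is /s/, which is a sibilant, so the plural suffix is -ava, giving *ippisava*.
The plural form *ippisava*: final sound = /a/, a vowel → -ag → *ippisavaag*.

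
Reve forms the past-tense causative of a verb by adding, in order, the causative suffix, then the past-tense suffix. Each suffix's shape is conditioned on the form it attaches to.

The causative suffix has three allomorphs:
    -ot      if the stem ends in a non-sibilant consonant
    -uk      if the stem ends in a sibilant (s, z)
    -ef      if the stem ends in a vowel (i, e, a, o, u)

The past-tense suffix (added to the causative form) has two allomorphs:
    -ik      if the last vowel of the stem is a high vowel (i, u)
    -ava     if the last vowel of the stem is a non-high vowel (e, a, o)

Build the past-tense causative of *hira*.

*hira* — final sound /a/ (a vowel) → -ef → *hiraef*.
The causative form *hiraef* — last vowel /e/ (a non-high vowel) → -ava → *hiraefava*.

hiraefava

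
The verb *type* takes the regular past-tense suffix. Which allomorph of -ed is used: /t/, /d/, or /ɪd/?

The stem *type* ends in a voiceless consonant other than /t/.
The -ed suffix is realized as /ɪd/ after /t, d/; as /t/ after other voiceless consonants; and as /d/ after other voiced sounds.
So -ed on *type* is pronounced /t/.

/t/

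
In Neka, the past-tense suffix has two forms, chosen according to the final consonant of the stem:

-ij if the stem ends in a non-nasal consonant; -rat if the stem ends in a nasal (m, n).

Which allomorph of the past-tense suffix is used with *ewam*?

-rat

The final consonant of *ewam* is /m/, which is a nasal, so the suffix is -rat.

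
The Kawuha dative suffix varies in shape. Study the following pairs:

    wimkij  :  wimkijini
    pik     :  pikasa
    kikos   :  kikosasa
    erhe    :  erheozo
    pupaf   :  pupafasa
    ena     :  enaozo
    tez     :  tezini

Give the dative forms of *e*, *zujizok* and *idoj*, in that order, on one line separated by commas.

eozo, zujizokasa, idojini

The alternation tracks the final sound of the stem — -asa when the stem ends in a voiceless consonant (*pik*, *kikos*, *pupaf*); -ini when the stem ends in a voiced consonant (*wimkij*, *tez*); -ozo when the stem ends in a vowel (*erhe*, *ena*).
Since the final sound of *e* is /e/ (a vowel), it takes -ozo, giving *eozo*.
*zujizok* — final sound /k/ (a voiceless consonant) → -asa → *zujizokasa*.
*idoj*: final sound = /j/, a voiced consonant → -ini → *idojini*.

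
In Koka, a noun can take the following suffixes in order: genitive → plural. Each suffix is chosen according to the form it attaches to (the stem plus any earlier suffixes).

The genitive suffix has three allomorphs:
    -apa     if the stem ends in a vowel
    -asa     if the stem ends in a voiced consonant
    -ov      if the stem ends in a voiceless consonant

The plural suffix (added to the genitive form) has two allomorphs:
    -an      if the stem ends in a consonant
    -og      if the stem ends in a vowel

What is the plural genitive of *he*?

heapaog

The final sound of *he* is /e/, which is a vowel, so the genitive suffix is -apa, giving *heapa*.
The final sound of the genitive form *heapa* is /a/, which is a vowel, so the plural suffix is -og, giving *heapaog*.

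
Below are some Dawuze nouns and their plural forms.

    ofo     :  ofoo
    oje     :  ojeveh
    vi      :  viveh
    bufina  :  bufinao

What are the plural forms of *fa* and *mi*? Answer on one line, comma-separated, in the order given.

The pattern is front/back vowel harmony: -veh when the last vowel of the stem is a front vowel (*oje*, *vi*); -o when the last vowel of the stem is a back vowel (*ofo*, *bufina*).
Since the last vowel of *fa* is /a/ (a back vowel), it takes -o, giving *fao*.
*mi* — last vowel /i/ (a front vowel) → -veh → *miveh*.

fao, miveh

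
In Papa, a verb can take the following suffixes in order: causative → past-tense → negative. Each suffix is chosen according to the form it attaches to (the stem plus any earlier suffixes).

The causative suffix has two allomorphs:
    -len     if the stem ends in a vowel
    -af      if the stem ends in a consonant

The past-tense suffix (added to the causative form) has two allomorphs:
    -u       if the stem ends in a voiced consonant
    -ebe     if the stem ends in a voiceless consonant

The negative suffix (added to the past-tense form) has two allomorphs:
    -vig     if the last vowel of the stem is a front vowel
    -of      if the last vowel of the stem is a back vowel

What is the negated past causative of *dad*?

Since the final sound of *dad* is /d/ (a consonant), it takes -af, giving *dadaf*.
The causative form *dadaf* — final consonant /f/ (voiceless) → -ebe → *dadafebe*.
The past-tense form *dadafebe* — last vowel /e/ (a front vowel) → -vig → *dadafebevig*.

dadafebevig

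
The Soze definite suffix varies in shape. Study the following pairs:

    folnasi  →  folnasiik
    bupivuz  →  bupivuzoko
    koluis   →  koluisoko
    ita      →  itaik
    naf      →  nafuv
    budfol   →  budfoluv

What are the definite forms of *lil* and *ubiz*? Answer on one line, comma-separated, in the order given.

liluv, ubizoko

The alternation tracks the final sound of the stem — -oko when the stem ends in a sibilant (*bupivuz*, *koluis*); -uv when the stem ends in a non-sibilant consonant (*naf*, *budfol*); -ik when the stem ends in a vowel (*folnasi*, *ita*).
*lil*: final sound = /l/, a non-sibilant consonant → -uv → *liluv*.
*ubiz*: final sound = /z/, a sibilant → -oko → *ubizoko*.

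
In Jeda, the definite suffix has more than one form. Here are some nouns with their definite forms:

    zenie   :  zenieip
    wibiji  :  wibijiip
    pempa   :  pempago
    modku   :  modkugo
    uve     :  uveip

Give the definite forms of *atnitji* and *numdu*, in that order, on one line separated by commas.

atnitjiip, numdugo

The alternation tracks the last vowel of the stem — -ip when the last vowel of the stem is a front vowel (*zenie*, *wibiji*, *uve*); -go when the last vowel of the stem is a back vowel (*pempa*, *modku*).
*atnitji*: last vowel = /i/, a front vowel → -ip → *atnitjiip*.
Since the last vowel of *numdu* is /u/ (a back vowel), it takes -go, giving *numdugo*.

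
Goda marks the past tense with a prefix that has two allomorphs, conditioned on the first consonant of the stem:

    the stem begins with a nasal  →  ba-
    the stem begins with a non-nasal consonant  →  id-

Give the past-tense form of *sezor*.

idsezor

Since the first consonant of *sezor* is /s/ (non-nasal), it takes id-, giving *idsezor*.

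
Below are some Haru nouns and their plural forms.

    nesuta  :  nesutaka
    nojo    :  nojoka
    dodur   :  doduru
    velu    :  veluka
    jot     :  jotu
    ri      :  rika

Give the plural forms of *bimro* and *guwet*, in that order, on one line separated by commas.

The pattern is consonant vs. vowel: -u when the stem ends in a consonant (*dodur*, *jot*); -ka when the stem ends in a vowel (*nesuta*, *nojo*, *velu*, *ri*).
*bimro*: final sound = /o/, a vowel → -ka → *bimroka*.
The final sound of *guwet* is /t/, which is a consonant, so the suffix is -u, giving *guwetu*.

bimroka, guwetu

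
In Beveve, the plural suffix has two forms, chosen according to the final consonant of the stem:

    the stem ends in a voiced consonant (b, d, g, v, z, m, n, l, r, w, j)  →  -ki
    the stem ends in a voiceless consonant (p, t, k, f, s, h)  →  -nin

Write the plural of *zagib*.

zagibki

*zagib* — final consonant /b/ (voiced) → -ki → *zagibki*.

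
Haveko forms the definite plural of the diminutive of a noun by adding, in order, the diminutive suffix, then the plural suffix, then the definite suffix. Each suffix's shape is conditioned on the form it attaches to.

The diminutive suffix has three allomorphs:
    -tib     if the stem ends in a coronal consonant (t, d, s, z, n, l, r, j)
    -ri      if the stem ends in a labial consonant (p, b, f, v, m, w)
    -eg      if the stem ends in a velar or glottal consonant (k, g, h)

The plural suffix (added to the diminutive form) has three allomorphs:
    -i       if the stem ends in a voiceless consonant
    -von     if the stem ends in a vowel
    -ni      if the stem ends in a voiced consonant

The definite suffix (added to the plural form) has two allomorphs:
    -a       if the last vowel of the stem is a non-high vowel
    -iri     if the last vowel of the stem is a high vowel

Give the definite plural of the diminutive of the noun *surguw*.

Since the final consonant of *surguw* is /w/ (labial), it takes -ri, giving *surguwri*.
Since the final sound of the diminutive form *surguwri* is /i/ (a vowel), it takes -von, giving *surguwrivon*.
The plural form *surguwrivon*: last vowel = /o/, a non-high vowel → -a → *surguwrivona*.

surguwrivona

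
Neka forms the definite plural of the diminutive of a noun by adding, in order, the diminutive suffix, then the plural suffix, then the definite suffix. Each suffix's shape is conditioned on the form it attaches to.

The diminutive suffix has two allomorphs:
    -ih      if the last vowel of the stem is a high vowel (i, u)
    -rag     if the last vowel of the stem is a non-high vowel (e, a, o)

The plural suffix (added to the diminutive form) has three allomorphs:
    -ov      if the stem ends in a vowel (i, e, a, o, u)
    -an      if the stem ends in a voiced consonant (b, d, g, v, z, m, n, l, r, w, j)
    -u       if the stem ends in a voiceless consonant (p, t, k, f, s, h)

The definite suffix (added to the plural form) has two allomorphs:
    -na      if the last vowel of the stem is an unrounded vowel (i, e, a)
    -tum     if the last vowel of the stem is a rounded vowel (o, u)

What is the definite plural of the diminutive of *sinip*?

sinipihutum

*sinip*: last vowel = /i/, a high vowel → -ih → *sinipih*.
The diminutive form *sinipih*: final sound = /h/, a voiceless consonant → -u → *sinipihu*.
The plural form *sinipihu* — last vowel /u/ (a rounded vowel) → -tum → *sinipihutum*.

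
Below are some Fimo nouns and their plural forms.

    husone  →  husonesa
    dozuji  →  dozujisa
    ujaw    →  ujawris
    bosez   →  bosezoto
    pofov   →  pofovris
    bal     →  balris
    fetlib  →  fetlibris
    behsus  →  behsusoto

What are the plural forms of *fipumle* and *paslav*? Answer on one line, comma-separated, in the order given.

The alternation tracks the final sound of the stem — -oto when the stem ends in a sibilant (*bosez*, *behsus*); -ris when the stem ends in a non-sibilant consonant (*ujaw*, *pofov*, *bal*, *fetlib*); -sa when the stem ends in a vowel (*husone*, *dozuji*).
*fipumle*: final sound = /e/, a vowel → -sa → *fipumlesa*.
The final sound of *paslav* is /v/, which is a non-sibilant consonant, so the suffix is -ris, giving *paslavris*.

fipumlesa, paslavris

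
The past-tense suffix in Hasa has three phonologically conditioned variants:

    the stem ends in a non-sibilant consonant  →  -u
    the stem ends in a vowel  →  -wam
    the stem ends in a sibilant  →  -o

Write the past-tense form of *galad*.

*galad* — final sound /d/ (a non-sibilant consonant) → -u → *galadu*.

galadu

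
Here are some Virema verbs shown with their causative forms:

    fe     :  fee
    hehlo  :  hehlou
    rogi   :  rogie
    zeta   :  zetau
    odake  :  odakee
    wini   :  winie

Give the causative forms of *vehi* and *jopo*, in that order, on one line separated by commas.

Looking at the last vowel of each stem: -e when the last vowel of the stem is a front vowel (*fe*, *rogi*, *odake*, *wini*); -u when the last vowel of the stem is a back vowel (*hehlo*, *zeta*).
The last vowel of *vehi* is /i/, which is a front vowel, so the suffix is -e, giving *vehie*.
*jopo* — last vowel /o/ (a back vowel) → -u → *jopou*.

vehie, jopou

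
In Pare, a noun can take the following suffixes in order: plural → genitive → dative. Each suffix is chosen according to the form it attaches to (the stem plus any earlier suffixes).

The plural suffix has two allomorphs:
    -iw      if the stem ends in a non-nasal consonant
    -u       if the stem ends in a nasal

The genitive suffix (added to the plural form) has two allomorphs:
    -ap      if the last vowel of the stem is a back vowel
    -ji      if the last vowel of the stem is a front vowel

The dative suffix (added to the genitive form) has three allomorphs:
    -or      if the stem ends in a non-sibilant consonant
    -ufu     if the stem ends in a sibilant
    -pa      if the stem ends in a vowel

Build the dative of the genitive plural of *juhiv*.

juhiviwjipa

Since the final consonant of *juhiv* is /v/ (non-nasal), it takes -iw, giving *juhiviw*.
The last vowel of the plural form *juhiviw* is /i/, which is a front vowel, so the genitive suffix is -ji, giving *juhiviwji*.
The final sound of the genitive form *juhiviwji* is /i/, which is a vowel, so the dative suffix is -pa, giving *juhiviwjipa*.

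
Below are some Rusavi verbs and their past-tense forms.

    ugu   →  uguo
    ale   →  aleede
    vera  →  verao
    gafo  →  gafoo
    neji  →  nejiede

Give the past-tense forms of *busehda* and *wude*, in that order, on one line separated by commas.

busehdao, wudeede

The alternation tracks the last vowel of the stem — -ede when the last vowel of the stem is a front vowel (*ale*, *neji*); -o when the last vowel of the stem is a back vowel (*ugu*, *vera*, *gafo*).
*busehda*: last vowel = /a/, a back vowel → -o → *busehdao*.
The last vowel of *wude* is /e/, which is a front vowel, so the suffix is -ede, giving *wudeede*.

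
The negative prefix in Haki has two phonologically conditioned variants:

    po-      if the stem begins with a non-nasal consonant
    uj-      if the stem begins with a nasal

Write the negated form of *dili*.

*dili* — first consonant /d/ (non-nasal) → po- → *podili*.

podili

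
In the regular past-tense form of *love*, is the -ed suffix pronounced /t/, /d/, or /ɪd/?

The stem *love* ends in a voiced sound other than /d/.
The -ed suffix is realized as /ɪd/ after /t, d/; as /t/ after other voiceless consonants; and as /d/ after other voiced sounds.
So -ed on *love* is pronounced /d/.

/d/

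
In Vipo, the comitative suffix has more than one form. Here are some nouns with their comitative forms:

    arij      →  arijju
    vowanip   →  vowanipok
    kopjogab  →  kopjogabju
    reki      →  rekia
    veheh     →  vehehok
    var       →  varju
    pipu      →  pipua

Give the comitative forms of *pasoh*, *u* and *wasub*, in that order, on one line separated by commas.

The alternation tracks the final sound of the stem — -ok when the stem ends in a voiceless consonant (*vowanip*, *veheh*); -ju when the stem ends in a voiced consonant (*arij*, *kopjogab*, *var*); -a when the stem ends in a vowel (*reki*, *pipu*).
*pasoh*: final sound = /h/, a voiceless consonant → -ok → *pasohok*.
*u*: final sound = /u/, a vowel → -a → *ua*.
Since the final sound of *wasub* is /b/ (a voiced consonant), it takes -ju, giving *wasubju*.

pasohok, ua, wasubju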